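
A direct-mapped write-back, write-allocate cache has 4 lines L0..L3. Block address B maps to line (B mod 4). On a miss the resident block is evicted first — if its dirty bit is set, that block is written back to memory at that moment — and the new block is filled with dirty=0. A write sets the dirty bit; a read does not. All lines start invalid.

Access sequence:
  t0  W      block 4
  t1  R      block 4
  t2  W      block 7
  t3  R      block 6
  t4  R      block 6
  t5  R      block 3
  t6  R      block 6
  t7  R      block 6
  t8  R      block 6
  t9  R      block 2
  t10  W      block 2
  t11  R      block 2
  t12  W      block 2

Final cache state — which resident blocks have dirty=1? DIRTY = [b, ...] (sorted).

0: W B4 → L0 miss [D]
1: R B4 → L0 hit [D]
2: W B7 → L3 miss [D]
3: R B6 → L2 miss [-]
4: R B6 → L2 hit [-]
5: R B3 → L3 miss wb→B7 [-]
6: R B6 → L2 hit [-]
7: R B6 → L2 hit [-]
8: R B6 → L2 hit [-]
9: R B2 → L2 miss [-]
10: W B2 → L2 hit [D]
11: R B2 → L2 hit [D]
12: W B2 → L2 hit [D]

DIRTY = [2, 4]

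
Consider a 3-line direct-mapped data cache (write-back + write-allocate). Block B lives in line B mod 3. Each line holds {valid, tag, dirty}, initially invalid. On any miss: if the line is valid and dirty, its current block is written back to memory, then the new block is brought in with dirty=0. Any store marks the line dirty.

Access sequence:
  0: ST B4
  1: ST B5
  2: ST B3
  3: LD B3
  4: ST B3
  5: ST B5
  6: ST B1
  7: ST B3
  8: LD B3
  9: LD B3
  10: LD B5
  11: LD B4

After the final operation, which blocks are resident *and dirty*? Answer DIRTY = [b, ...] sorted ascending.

0: W B4 -> L1 miss  d=D]
1: W B5 -> L2 miss  d=D]
2: W B3 -> L0 miss  d=D]
3: R B3 -> L0 hit  d=D]
4: W B3 -> L0 hit  d=D]
5: W B5 -> L2 hit  d=D]
6: W B1 -> L1 miss wb->B4  d=D]
7: W B3 -> L0 hit  d=D]
8: R B3 -> L0 hit  d=D]
9: R B3 -> L0 hit  d=D]
10: R B5 -> L2 hit  d=D]
11: R B4 -> L1 miss wb->B1  d=-]

DIRTY = [3, 5]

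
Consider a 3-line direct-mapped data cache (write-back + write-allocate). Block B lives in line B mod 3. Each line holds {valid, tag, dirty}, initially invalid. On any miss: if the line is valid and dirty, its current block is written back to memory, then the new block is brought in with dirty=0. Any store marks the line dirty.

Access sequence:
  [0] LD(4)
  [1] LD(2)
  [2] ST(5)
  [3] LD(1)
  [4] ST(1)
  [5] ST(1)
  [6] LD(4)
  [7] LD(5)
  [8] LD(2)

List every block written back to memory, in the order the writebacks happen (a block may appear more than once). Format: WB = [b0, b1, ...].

WB = [1, 5]

  0 | R B4 → L1 miss [-]
  1 | R B2 → L2 miss [-]
  2 | W B5 → L2 miss [D]
  3 | R B1 → L1 miss [-]
  4 | W B1 → L1 hit [D]
  5 | W B1 → L1 hit [D]
  6 | R B4 → L1 miss wb→B1 [-]
  7 | R B5 → L2 hit [D]
  8 | R B2 → L2 miss wb→B5 [-]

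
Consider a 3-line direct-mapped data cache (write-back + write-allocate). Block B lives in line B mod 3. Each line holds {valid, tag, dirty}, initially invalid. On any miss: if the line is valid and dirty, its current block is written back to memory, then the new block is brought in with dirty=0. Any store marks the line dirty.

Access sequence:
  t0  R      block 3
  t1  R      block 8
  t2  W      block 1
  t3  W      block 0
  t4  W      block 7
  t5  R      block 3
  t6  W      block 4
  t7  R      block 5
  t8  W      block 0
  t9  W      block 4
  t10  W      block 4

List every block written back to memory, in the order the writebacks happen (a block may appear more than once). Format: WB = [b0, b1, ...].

0: R B3 -> L0 miss  d=-]
1: R B8 -> L2 miss  d=-]
2: W B1 -> L1 miss  d=D]
3: W B0 -> L0 miss  d=D]
4: W B7 -> L1 miss wb->B1  d=D]
5: R B3 -> L0 miss wb->B0  d=-]
6: W B4 -> L1 miss wb->B7  d=D]
7: R B5 -> L2 miss  d=-]
8: W B0 -> L0 miss  d=D]
9: W B4 -> L1 hit  d=D]
10: W B4 -> L1 hit  d=D]

WB = [1, 0, 7]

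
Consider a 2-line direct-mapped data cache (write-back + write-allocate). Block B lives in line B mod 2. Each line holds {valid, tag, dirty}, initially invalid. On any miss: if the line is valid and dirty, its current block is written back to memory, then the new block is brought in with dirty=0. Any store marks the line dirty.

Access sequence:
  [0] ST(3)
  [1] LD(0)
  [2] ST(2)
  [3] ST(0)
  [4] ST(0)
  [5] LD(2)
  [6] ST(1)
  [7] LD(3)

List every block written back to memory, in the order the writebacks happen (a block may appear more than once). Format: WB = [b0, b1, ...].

0: W B3 → L1 miss [D]
1: R B0 → L0 miss [-]
2: W B2 → L0 miss [D]
3: W B0 → L0 miss wb→B2 [D]
4: W B0 → L0 hit [D]
5: R B2 → L0 miss wb→B0 [-]
6: W B1 → L1 miss wb→B3 [D]
7: R B3 → L1 miss wb→B1 [-]

WB = [2, 0, 3, 1]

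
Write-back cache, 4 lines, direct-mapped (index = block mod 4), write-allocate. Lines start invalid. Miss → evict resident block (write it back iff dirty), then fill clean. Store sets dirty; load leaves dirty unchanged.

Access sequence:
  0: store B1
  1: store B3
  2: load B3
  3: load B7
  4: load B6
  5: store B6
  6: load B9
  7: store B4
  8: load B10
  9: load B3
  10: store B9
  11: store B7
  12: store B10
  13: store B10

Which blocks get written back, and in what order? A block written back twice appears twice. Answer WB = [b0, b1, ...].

0: W B1 -> L1 miss  d=D]
1: W B3 -> L3 miss  d=D]
2: R B3 -> L3 hit  d=D]
3: R B7 -> L3 miss wb->B3  d=-]
4: R B6 -> L2 miss  d=-]
5: W B6 -> L2 hit  d=D]
6: R B9 -> L1 miss wb->B1  d=-]
7: W B4 -> L0 miss  d=D]
8: R B10 -> L2 miss wb->B6  d=-]
9: R B3 -> L3 miss  d=-]
10: W B9 -> L1 hit  d=D]
11: W B7 -> L3 miss  d=D]
12: W B10 -> L2 hit  d=D]
13: W B10 -> L2 hit  d=D]

WB = [3, 1, 6]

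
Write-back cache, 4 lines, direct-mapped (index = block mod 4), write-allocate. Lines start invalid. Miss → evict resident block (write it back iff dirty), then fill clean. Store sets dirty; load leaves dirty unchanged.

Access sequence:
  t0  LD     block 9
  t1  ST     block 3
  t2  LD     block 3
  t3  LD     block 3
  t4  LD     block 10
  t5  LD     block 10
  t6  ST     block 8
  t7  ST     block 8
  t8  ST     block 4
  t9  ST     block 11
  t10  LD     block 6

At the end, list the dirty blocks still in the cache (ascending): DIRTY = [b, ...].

0: R B9 → L1 miss [-]
1: W B3 → L3 miss [D]
2: R B3 → L3 hit [D]
3: R B3 → L3 hit [D]
4: R B10 → L2 miss [-]
5: R B10 → L2 hit [-]
6: W B8 → L0 miss [D]
7: W B8 → L0 hit [D]
8: W B4 → L0 miss wb→B8 [D]
9: W B11 → L3 miss wb→B3 [D]
10: R B6 → L2 miss [-]

DIRTY = [4, 11]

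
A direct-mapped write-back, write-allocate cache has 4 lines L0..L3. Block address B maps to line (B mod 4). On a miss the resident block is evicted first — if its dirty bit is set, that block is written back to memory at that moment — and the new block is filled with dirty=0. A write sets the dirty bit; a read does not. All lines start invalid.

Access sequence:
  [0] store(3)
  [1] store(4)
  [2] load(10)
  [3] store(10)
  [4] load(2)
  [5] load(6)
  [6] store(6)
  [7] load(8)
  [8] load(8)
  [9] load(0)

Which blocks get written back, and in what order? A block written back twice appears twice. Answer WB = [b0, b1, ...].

WB = [10, 4]

0: W B3 → L3 miss [D]
1: W B4 → L0 miss [D]
2: R B10 → L2 miss [-]
3: W B10 → L2 hit [D]
4: R B2 → L2 miss wb→B10 [-]
5: R B6 → L2 miss [-]
6: W B6 → L2 hit [D]
7: R B8 → L0 miss wb→B4 [-]
8: R B8 → L0 hit [-]
9: R B0 → L0 miss [-]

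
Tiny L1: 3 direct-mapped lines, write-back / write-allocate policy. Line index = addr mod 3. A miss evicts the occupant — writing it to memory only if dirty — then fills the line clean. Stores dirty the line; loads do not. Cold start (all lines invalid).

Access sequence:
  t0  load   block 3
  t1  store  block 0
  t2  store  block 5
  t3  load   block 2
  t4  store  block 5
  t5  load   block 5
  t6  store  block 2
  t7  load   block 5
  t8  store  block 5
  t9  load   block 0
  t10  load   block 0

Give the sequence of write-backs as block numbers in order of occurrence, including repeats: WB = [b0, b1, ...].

WB = [5, 5, 2]

0: R B3 -> L0 miss  d=-]
1: W B0 -> L0 miss  d=D]
2: W B5 -> L2 miss  d=D]
3: R B2 -> L2 miss wb->B5  d=-]
4: W B5 -> L2 miss  d=D]
5: R B5 -> L2 hit  d=D]
6: W B2 -> L2 miss wb->B5  d=D]
7: R B5 -> L2 miss wb->B2  d=-]
8: W B5 -> L2 hit  d=D]
9: R B0 -> L0 hit  d=D]
10: R B0 -> L0 hit  d=D]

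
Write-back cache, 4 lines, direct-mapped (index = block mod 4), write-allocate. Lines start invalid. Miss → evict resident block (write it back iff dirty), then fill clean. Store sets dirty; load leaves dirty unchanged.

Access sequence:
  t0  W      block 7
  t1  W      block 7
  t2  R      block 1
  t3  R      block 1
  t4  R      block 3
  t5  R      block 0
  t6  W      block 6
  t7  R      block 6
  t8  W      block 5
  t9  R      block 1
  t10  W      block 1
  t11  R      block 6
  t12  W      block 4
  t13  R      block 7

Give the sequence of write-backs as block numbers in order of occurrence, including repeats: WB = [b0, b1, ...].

0: W B7 -> L3 miss  d=D]
1: W B7 -> L3 hit  d=D]
2: R B1 -> L1 miss  d=-]
3: R B1 -> L1 hit  d=-]
4: R B3 -> L3 miss wb->B7  d=-]
5: R B0 -> L0 miss  d=-]
6: W B6 -> L2 miss  d=D]
7: R B6 -> L2 hit  d=D]
8: W B5 -> L1 miss  d=D]
9: R B1 -> L1 miss wb->B5  d=-]
10: W B1 -> L1 hit  d=D]
11: R B6 -> L2 hit  d=D]
12: W B4 -> L0 miss  d=D]
13: R B7 -> L3 miss  d=-]

WB = [7, 5]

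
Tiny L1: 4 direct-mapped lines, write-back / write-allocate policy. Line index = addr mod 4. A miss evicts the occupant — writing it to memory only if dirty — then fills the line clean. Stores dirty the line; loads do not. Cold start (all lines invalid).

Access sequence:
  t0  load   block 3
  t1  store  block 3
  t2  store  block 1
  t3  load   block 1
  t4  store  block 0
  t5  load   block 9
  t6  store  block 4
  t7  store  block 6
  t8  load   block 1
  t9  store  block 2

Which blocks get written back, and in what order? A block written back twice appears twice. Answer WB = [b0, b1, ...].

WB = [1, 0, 6]

  0 | R B3 → L3 miss [-]
  1 | W B3 → L3 hit [D]
  2 | W B1 → L1 miss [D]
  3 | R B1 → L1 hit [D]
  4 | W B0 → L0 miss [D]
  5 | R B9 → L1 miss wb→B1 [-]
  6 | W B4 → L0 miss wb→B0 [D]
  7 | W B6 → L2 miss [D]
  8 | R B1 → L1 miss [-]
  9 | W B2 → L2 miss wb→B6 [D]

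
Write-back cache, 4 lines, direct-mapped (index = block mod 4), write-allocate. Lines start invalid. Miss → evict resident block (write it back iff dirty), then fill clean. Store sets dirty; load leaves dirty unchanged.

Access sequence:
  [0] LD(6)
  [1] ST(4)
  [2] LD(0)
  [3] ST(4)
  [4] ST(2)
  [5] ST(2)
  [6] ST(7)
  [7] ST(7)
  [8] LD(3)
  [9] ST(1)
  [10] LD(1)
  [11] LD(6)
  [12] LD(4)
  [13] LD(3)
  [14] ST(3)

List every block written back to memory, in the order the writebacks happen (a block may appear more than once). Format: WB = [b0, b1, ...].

WB = [4, 7, 2]

  0 | R B6 → L2 miss [-]
  1 | W B4 → L0 miss [D]
  2 | R B0 → L0 miss wb→B4 [-]
  3 | W B4 → L0 miss [D]
  4 | W B2 → L2 miss [D]
  5 | W B2 → L2 hit [D]
  6 | W B7 → L3 miss [D]
  7 | W B7 → L3 hit [D]
  8 | R B3 → L3 miss wb→B7 [-]
  9 | W B1 → L1 miss [D]
  10 | R B1 → L1 hit [D]
  11 | R B6 → L2 miss wb→B2 [-]
  12 | R B4 → L0 hit [D]
  13 | R B3 → L3 hit [-]
  14 | W B3 → L3 hit [D]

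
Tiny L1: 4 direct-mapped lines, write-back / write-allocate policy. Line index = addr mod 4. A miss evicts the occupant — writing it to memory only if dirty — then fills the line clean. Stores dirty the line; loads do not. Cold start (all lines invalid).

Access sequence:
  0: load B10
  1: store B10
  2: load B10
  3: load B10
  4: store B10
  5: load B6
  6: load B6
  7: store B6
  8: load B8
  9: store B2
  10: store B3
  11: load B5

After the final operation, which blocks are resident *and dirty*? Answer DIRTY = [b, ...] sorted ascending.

DIRTY = [2, 3]

0: R B10 → L2 miss [-]
1: W B10 → L2 hit [D]
2: R B10 → L2 hit [D]
3: R B10 → L2 hit [D]
4: W B10 → L2 hit [D]
5: R B6 → L2 miss wb→B10 [-]
6: R B6 → L2 hit [-]
7: W B6 → L2 hit [D]
8: R B8 → L0 miss [-]
9: W B2 → L2 miss wb→B6 [D]
10: W B3 → L3 miss [D]
11: R B5 → L1 miss [-]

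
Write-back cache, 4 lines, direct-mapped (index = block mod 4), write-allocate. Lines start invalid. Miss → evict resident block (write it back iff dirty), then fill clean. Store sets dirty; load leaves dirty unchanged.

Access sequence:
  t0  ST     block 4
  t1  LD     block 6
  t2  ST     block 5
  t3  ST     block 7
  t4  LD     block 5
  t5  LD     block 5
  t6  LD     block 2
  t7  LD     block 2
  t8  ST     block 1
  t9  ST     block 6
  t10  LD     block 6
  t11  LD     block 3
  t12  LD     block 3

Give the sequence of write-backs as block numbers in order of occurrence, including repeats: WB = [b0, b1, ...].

WB = [5, 7]

0: W B4 -> L0 miss  d=D]
1: R B6 -> L2 miss  d=-]
2: W B5 -> L1 miss  d=D]
3: W B7 -> L3 miss  d=D]
4: R B5 -> L1 hit  d=D]
5: R B5 -> L1 hit  d=D]
6: R B2 -> L2 miss  d=-]
7: R B2 -> L2 hit  d=-]
8: W B1 -> L1 miss wb->B5  d=D]
9: W B6 -> L2 miss  d=D]
10: R B6 -> L2 hit  d=D]
11: R B3 -> L3 miss wb->B7  d=-]
12: R B3 -> L3 hit  d=-]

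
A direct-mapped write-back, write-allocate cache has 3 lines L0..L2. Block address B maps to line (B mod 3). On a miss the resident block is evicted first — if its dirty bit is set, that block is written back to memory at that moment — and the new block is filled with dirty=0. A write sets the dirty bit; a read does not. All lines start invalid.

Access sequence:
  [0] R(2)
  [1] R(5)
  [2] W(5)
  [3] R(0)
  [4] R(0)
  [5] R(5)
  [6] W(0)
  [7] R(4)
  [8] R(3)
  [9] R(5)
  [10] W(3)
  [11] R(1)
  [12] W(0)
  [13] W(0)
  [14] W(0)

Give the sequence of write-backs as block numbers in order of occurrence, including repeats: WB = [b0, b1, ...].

0: R B2 -> L2 miss  d=-]
1: R B5 -> L2 miss  d=-]
2: W B5 -> L2 hit  d=D]
3: R B0 -> L0 miss  d=-]
4: R B0 -> L0 hit  d=-]
5: R B5 -> L2 hit  d=D]
6: W B0 -> L0 hit  d=D]
7: R B4 -> L1 miss  d=-]
8: R B3 -> L0 miss wb->B0  d=-]
9: R B5 -> L2 hit  d=D]
10: W B3 -> L0 hit  d=D]
11: R B1 -> L1 miss  d=-]
12: W B0 -> L0 miss wb->B3  d=D]
13: W B0 -> L0 hit  d=D]
14: W B0 -> L0 hit  d=D]

WB = [0, 3]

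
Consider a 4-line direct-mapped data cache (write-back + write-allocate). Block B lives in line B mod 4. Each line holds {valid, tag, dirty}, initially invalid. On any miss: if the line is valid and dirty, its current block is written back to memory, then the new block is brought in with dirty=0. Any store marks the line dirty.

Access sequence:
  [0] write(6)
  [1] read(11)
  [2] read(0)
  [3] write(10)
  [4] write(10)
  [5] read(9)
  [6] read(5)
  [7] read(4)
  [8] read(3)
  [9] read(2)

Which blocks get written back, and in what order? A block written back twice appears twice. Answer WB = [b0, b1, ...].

WB = [6, 10]

0: W B6 → L2 miss [D]
1: R B11 → L3 miss [-]
2: R B0 → L0 miss [-]
3: W B10 → L2 miss wb→B6 [D]
4: W B10 → L2 hit [D]
5: R B9 → L1 miss [-]
6: R B5 → L1 miss [-]
7: R B4 → L0 miss [-]
8: R B3 → L3 miss [-]
9: R B2 → L2 miss wb→B10 [-]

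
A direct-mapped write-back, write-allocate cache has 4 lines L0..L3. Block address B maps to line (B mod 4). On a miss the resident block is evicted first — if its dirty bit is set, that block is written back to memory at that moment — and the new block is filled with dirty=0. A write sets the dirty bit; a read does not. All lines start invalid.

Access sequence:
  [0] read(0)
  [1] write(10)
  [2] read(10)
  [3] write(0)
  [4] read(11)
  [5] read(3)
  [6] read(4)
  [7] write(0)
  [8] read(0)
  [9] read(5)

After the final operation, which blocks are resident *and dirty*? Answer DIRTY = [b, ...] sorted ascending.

DIRTY = [0, 10]

0: R B0 -> L0 miss  d=-]
1: W B10 -> L2 miss  d=D]
2: R B10 -> L2 hit  d=D]
3: W B0 -> L0 hit  d=D]
4: R B11 -> L3 miss  d=-]
5: R B3 -> L3 miss  d=-]
6: R B4 -> L0 miss wb->B0  d=-]
7: W B0 -> L0 miss  d=D]
8: R B0 -> L0 hit  d=D]
9: R B5 -> L1 miss  d=-]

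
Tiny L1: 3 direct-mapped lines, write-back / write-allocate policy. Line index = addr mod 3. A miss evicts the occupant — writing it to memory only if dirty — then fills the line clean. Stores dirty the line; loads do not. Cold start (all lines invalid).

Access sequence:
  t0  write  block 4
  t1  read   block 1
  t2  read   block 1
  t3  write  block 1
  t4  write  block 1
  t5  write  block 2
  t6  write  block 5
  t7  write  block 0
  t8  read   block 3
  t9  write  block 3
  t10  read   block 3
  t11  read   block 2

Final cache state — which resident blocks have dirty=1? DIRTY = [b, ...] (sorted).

DIRTY = [1, 3]

0: W B4 → L1 miss [D]
1: R B1 → L1 miss wb→B4 [-]
2: R B1 → L1 hit [-]
3: W B1 → L1 hit [D]
4: W B1 → L1 hit [D]
5: W B2 → L2 miss [D]
6: W B5 → L2 miss wb→B2 [D]
7: W B0 → L0 miss [D]
8: R B3 → L0 miss wb→B0 [-]
9: W B3 → L0 hit [D]
10: R B3 → L0 hit [D]
11: R B2 → L2 miss wb→B5 [-]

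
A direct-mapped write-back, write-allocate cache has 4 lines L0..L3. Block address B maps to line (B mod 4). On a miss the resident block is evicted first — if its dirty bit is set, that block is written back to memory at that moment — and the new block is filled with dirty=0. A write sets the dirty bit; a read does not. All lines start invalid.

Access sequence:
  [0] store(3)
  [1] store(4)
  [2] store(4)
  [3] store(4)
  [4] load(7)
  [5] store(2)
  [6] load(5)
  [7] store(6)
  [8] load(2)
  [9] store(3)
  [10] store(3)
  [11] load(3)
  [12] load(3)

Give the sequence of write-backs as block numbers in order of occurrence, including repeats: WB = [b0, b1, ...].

0: W B3 -> L3 miss  d=D]
1: W B4 -> L0 miss  d=D]
2: W B4 -> L0 hit  d=D]
3: W B4 -> L0 hit  d=D]
4: R B7 -> L3 miss wb->B3  d=-]
5: W B2 -> L2 miss  d=D]
6: R B5 -> L1 miss  d=-]
7: W B6 -> L2 miss wb->B2  d=D]
8: R B2 -> L2 miss wb->B6  d=-]
9: W B3 -> L3 miss  d=D]
10: W B3 -> L3 hit  d=D]
11: R B3 -> L3 hit  d=D]
12: R B3 -> L3 hit  d=D]

WB = [3, 2, 6]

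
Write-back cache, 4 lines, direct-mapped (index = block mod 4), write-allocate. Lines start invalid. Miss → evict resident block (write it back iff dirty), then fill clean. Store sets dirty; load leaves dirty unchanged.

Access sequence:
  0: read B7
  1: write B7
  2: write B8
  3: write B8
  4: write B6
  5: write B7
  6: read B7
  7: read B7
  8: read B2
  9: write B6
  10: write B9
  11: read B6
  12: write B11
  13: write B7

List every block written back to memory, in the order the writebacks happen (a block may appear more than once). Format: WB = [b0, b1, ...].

0: R B7 -> L3 miss  d=-]
1: W B7 -> L3 hit  d=D]
2: W B8 -> L0 miss  d=D]
3: W B8 -> L0 hit  d=D]
4: W B6 -> L2 miss  d=D]
5: W B7 -> L3 hit  d=D]
6: R B7 -> L3 hit  d=D]
7: R B7 -> L3 hit  d=D]
8: R B2 -> L2 miss wb->B6  d=-]
9: W B6 -> L2 miss  d=D]
10: W B9 -> L1 miss  d=D]
11: R B6 -> L2 hit  d=D]
12: W B11 -> L3 miss wb->B7  d=D]
13: W B7 -> L3 miss wb->B11  d=D]

WB = [6, 7, 11]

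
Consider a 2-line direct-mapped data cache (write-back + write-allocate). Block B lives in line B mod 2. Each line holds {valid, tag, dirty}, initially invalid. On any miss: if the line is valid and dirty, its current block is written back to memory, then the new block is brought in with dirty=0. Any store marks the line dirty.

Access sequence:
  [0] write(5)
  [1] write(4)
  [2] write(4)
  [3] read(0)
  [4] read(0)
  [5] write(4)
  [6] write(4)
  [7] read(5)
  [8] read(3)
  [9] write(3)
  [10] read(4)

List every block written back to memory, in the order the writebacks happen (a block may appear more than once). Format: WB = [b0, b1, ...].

WB = [4, 5]

  0 | W B5 → L1 miss [D]
  1 | W B4 → L0 miss [D]
  2 | W B4 → L0 hit [D]
  3 | R B0 → L0 miss wb→B4 [-]
  4 | R B0 → L0 hit [-]
  5 | W B4 → L0 miss [D]
  6 | W B4 → L0 hit [D]
  7 | R B5 → L1 hit [D]
  8 | R B3 → L1 miss wb→B5 [-]
  9 | W B3 → L1 hit [D]
  10 | R B4 → L0 hit [D]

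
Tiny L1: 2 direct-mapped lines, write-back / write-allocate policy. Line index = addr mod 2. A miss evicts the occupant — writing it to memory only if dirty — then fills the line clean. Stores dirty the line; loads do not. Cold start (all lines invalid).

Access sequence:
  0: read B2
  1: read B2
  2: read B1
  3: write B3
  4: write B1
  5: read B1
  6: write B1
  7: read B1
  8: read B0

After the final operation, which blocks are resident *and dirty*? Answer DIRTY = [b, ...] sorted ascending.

  0 | R B2 → L0 miss [-]
  1 | R B2 → L0 hit [-]
  2 | R B1 → L1 miss [-]
  3 | W B3 → L1 miss [D]
  4 | W B1 → L1 miss wb→B3 [D]
  5 | R B1 → L1 hit [D]
  6 | W B1 → L1 hit [D]
  7 | R B1 → L1 hit [D]
  8 | R B0 → L0 miss [-]

DIRTY = [1]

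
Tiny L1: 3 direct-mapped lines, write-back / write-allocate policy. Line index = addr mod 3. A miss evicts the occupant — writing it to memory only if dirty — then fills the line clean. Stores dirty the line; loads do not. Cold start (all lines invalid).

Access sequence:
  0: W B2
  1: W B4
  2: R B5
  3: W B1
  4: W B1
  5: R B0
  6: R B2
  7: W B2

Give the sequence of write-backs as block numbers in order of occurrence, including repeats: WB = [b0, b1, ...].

  0 | W B2 → L2 miss [D]
  1 | W B4 → L1 miss [D]
  2 | R B5 → L2 miss wb→B2 [-]
  3 | W B1 → L1 miss wb→B4 [D]
  4 | W B1 → L1 hit [D]
  5 | R B0 → L0 miss [-]
  6 | R B2 → L2 miss [-]
  7 | W B2 → L2 hit [D]

WB = [2, 4]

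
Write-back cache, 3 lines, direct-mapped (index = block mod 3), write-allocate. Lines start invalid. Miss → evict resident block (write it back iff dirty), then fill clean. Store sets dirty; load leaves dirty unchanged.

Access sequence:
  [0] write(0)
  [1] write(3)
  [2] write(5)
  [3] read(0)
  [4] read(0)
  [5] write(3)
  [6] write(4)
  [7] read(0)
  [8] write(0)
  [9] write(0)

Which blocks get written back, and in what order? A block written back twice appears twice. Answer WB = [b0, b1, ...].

  0 | W B0 → L0 miss [D]
  1 | W B3 → L0 miss wb→B0 [D]
  2 | W B5 → L2 miss [D]
  3 | R B0 → L0 miss wb→B3 [-]
  4 | R B0 → L0 hit [-]
  5 | W B3 → L0 miss [D]
  6 | W B4 → L1 miss [D]
  7 | R B0 → L0 miss wb→B3 [-]
  8 | W B0 → L0 hit [D]
  9 | W B0 → L0 hit [D]

WB = [0, 3, 3]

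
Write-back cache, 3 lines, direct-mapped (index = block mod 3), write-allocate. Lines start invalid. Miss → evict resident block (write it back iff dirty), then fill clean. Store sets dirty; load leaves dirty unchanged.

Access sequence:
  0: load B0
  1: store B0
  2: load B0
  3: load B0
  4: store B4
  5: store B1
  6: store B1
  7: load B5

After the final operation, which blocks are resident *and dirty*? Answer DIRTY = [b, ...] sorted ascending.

0: R B0 -> L0 miss  d=-]
1: W B0 -> L0 hit  d=D]
2: R B0 -> L0 hit  d=D]
3: R B0 -> L0 hit  d=D]
4: W B4 -> L1 miss  d=D]
5: W B1 -> L1 miss wb->B4  d=D]
6: W B1 -> L1 hit  d=D]
7: R B5 -> L2 miss  d=-]

DIRTY = [0, 1]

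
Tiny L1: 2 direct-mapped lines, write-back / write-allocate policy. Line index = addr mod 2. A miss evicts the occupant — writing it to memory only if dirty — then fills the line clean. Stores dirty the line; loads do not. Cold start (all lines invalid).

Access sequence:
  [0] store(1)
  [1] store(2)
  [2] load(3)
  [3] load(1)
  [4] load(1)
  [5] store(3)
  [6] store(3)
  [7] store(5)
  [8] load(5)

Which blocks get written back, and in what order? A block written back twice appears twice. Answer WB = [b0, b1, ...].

WB = [1, 3]

0: W B1 → L1 miss [D]
1: W B2 → L0 miss [D]
2: R B3 → L1 miss wb→B1 [-]
3: R B1 → L1 miss [-]
4: R B1 → L1 hit [-]
5: W B3 → L1 miss [D]
6: W B3 → L1 hit [D]
7: W B5 → L1 miss wb→B3 [D]
8: R B5 → L1 hit [D]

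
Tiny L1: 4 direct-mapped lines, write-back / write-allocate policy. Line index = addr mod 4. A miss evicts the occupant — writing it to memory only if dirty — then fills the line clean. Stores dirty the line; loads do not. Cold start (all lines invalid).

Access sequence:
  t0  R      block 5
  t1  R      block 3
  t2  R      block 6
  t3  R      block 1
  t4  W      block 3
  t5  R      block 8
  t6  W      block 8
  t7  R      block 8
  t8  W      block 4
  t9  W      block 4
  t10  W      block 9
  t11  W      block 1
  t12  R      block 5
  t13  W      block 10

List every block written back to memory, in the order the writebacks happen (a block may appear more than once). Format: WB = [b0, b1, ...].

WB = [8, 9, 1]

0: R B5 → L1 miss [-]
1: R B3 → L3 miss [-]
2: R B6 → L2 miss [-]
3: R B1 → L1 miss [-]
4: W B3 → L3 hit [D]
5: R B8 → L0 miss [-]
6: W B8 → L0 hit [D]
7: R B8 → L0 hit [D]
8: W B4 → L0 miss wb→B8 [D]
9: W B4 → L0 hit [D]
10: W B9 → L1 miss [D]
11: W B1 → L1 miss wb→B9 [D]
12: R B5 → L1 miss wb→B1 [-]
13: W B10 → L2 miss [D]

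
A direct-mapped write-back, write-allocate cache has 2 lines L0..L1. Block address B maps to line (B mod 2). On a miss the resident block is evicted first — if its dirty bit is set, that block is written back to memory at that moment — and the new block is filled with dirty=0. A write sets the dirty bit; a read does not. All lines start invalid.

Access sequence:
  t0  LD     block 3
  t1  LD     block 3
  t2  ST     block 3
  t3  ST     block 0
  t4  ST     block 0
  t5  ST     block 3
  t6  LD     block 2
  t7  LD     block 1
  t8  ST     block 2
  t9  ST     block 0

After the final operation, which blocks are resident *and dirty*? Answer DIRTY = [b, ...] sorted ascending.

0: R B3 -> L1 miss  d=-]
1: R B3 -> L1 hit  d=-]
2: W B3 -> L1 hit  d=D]
3: W B0 -> L0 miss  d=D]
4: W B0 -> L0 hit  d=D]
5: W B3 -> L1 hit  d=D]
6: R B2 -> L0 miss wb->B0  d=-]
7: R B1 -> L1 miss wb->B3  d=-]
8: W B2 -> L0 hit  d=D]
9: W B0 -> L0 miss wb->B2  d=D]

DIRTY = [0]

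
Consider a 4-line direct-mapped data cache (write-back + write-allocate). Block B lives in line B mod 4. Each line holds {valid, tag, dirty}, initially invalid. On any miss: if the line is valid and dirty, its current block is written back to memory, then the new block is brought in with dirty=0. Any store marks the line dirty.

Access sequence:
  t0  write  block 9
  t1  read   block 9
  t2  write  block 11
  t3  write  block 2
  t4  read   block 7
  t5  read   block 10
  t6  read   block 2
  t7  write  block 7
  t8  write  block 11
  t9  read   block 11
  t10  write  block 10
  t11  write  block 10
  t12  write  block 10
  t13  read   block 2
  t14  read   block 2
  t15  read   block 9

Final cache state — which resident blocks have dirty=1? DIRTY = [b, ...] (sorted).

  0 | W B9 → L1 miss [D]
  1 | R B9 → L1 hit [D]
  2 | W B11 → L3 miss [D]
  3 | W B2 → L2 miss [D]
  4 | R B7 → L3 miss wb→B11 [-]
  5 | R B10 → L2 miss wb→B2 [-]
  6 | R B2 → L2 miss [-]
  7 | W B7 → L3 hit [D]
  8 | W B11 → L3 miss wb→B7 [D]
  9 | R B11 → L3 hit [D]
  10 | W B10 → L2 miss [D]
  11 | W B10 → L2 hit [D]
  12 | W B10 → L2 hit [D]
  13 | R B2 → L2 miss wb→B10 [-]
  14 | R B2 → L2 hit [-]
  15 | R B9 → L1 hit [D]

DIRTY = [9, 11]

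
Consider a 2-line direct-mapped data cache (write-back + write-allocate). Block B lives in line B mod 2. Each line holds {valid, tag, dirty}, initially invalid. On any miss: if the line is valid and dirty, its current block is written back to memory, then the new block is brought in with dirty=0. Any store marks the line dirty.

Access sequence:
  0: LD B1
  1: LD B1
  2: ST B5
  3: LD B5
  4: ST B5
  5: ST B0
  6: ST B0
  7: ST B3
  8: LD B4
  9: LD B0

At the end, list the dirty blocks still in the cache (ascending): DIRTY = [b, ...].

DIRTY = [3]

  0 | R B1 → L1 miss [-]
  1 | R B1 → L1 hit [-]
  2 | W B5 → L1 miss [D]
  3 | R B5 → L1 hit [D]
  4 | W B5 → L1 hit [D]
  5 | W B0 → L0 miss [D]
  6 | W B0 → L0 hit [D]
  7 | W B3 → L1 miss wb→B5 [D]
  8 | R B4 → L0 miss wb→B0 [-]
  9 | R B0 → L0 miss [-]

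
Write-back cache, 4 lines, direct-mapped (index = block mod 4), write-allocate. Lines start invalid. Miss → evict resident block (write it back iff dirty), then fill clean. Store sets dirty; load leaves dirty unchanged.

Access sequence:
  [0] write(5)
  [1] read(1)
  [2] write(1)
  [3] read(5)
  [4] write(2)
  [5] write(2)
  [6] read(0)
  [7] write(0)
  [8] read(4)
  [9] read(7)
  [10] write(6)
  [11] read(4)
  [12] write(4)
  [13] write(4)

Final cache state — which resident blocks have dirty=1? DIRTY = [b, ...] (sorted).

  0 | W B5 → L1 miss [D]
  1 | R B1 → L1 miss wb→B5 [-]
  2 | W B1 → L1 hit [D]
  3 | R B5 → L1 miss wb→B1 [-]
  4 | W B2 → L2 miss [D]
  5 | W B2 → L2 hit [D]
  6 | R B0 → L0 miss [-]
  7 | W B0 → L0 hit [D]
  8 | R B4 → L0 miss wb→B0 [-]
  9 | R B7 → L3 miss [-]
  10 | W B6 → L2 miss wb→B2 [D]
  11 | R B4 → L0 hit [-]
  12 | W B4 → L0 hit [D]
  13 | W B4 → L0 hit [D]

DIRTY = [4, 6]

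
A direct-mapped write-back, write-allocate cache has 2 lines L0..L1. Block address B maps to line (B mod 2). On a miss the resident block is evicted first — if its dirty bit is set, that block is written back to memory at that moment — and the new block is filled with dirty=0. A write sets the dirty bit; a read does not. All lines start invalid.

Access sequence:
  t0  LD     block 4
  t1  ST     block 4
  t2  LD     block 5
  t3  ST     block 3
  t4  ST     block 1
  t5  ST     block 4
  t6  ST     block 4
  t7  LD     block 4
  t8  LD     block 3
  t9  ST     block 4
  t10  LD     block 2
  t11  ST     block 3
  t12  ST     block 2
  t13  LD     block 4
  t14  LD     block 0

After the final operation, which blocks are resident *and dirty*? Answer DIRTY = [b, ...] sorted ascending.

0: R B4 -> L0 miss  d=-]
1: W B4 -> L0 hit  d=D]
2: R B5 -> L1 miss  d=-]
3: W B3 -> L1 miss  d=D]
4: W B1 -> L1 miss wb->B3  d=D]
5: W B4 -> L0 hit  d=D]
6: W B4 -> L0 hit  d=D]
7: R B4 -> L0 hit  d=D]
8: R B3 -> L1 miss wb->B1  d=-]
9: W B4 -> L0 hit  d=D]
10: R B2 -> L0 miss wb->B4  d=-]
11: W B3 -> L1 hit  d=D]
12: W B2 -> L0 hit  d=D]
13: R B4 -> L0 miss wb->B2  d=-]
14: R B0 -> L0 miss  d=-]

DIRTY = [3]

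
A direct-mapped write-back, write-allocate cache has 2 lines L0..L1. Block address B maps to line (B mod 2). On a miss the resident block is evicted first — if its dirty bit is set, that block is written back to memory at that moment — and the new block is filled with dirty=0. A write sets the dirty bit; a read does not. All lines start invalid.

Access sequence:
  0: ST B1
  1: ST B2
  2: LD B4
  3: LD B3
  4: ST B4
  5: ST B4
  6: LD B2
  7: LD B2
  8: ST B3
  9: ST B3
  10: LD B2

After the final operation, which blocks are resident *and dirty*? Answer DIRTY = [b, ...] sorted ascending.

0: W B1 → L1 miss [D]
1: W B2 → L0 miss [D]
2: R B4 → L0 miss wb→B2 [-]
3: R B3 → L1 miss wb→B1 [-]
4: W B4 → L0 hit [D]
5: W B4 → L0 hit [D]
6: R B2 → L0 miss wb→B4 [-]
7: R B2 → L0 hit [-]
8: W B3 → L1 hit [D]
9: W B3 → L1 hit [D]
10: R B2 → L0 hit [-]

DIRTY = [3]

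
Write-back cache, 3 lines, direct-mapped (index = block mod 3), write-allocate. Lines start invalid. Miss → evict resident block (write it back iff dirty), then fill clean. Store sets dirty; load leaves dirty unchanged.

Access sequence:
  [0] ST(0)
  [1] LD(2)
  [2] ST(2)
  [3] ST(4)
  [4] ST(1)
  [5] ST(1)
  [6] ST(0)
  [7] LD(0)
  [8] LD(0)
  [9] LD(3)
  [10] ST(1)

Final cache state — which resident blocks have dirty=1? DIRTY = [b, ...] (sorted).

DIRTY = [1, 2]

0: W B0 -> L0 miss  d=D]
1: R B2 -> L2 miss  d=-]
2: W B2 -> L2 hit  d=D]
3: W B4 -> L1 miss  d=D]
4: W B1 -> L1 miss wb->B4  d=D]
5: W B1 -> L1 hit  d=D]
6: W B0 -> L0 hit  d=D]
7: R B0 -> L0 hit  d=D]
8: R B0 -> L0 hit  d=D]
9: R B3 -> L0 miss wb->B0  d=-]
10: W B1 -> L1 hit  d=D]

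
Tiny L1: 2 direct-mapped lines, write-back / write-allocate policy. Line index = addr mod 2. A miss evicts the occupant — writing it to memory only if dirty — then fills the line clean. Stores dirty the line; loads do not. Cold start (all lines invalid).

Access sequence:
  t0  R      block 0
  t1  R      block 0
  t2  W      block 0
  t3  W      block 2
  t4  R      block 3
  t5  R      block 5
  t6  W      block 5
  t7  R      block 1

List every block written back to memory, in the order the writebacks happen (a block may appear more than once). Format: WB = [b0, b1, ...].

0: R B0 → L0 miss [-]
1: R B0 → L0 hit [-]
2: W B0 → L0 hit [D]
3: W B2 → L0 miss wb→B0 [D]
4: R B3 → L1 miss [-]
5: R B5 → L1 miss [-]
6: W B5 → L1 hit [D]
7: R B1 → L1 miss wb→B5 [-]

WB = [0, 5]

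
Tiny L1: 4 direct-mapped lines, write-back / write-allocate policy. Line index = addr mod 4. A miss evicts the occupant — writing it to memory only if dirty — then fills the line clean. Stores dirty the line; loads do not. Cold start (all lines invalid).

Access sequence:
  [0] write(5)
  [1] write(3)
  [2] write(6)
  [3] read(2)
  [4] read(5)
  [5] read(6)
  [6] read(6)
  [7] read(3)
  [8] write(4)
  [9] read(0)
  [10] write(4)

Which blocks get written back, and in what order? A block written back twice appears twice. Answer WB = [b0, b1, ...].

  0 | W B5 → L1 miss [D]
  1 | W B3 → L3 miss [D]
  2 | W B6 → L2 miss [D]
  3 | R B2 → L2 miss wb→B6 [-]
  4 | R B5 → L1 hit [D]
  5 | R B6 → L2 miss [-]
  6 | R B6 → L2 hit [-]
  7 | R B3 → L3 hit [D]
  8 | W B4 → L0 miss [D]
  9 | R B0 → L0 miss wb→B4 [-]
  10 | W B4 → L0 miss [D]

WB = [6, 4]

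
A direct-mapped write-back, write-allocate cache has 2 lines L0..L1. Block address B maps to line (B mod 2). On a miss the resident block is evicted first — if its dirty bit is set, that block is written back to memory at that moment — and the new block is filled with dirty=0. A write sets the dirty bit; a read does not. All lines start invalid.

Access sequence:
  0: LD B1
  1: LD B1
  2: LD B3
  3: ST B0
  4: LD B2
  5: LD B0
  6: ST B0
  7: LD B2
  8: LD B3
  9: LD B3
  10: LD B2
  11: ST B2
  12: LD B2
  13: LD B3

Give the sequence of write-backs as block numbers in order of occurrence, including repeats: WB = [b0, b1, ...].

0: R B1 -> L1 miss  d=-]
1: R B1 -> L1 hit  d=-]
2: R B3 -> L1 miss  d=-]
3: W B0 -> L0 miss  d=D]
4: R B2 -> L0 miss wb->B0  d=-]
5: R B0 -> L0 miss  d=-]
6: W B0 -> L0 hit  d=D]
7: R B2 -> L0 miss wb->B0  d=-]
8: R B3 -> L1 hit  d=-]
9: R B3 -> L1 hit  d=-]
10: R B2 -> L0 hit  d=-]
11: W B2 -> L0 hit  d=D]
12: R B2 -> L0 hit  d=D]
13: R B3 -> L1 hit  d=-]

WB = [0, 0]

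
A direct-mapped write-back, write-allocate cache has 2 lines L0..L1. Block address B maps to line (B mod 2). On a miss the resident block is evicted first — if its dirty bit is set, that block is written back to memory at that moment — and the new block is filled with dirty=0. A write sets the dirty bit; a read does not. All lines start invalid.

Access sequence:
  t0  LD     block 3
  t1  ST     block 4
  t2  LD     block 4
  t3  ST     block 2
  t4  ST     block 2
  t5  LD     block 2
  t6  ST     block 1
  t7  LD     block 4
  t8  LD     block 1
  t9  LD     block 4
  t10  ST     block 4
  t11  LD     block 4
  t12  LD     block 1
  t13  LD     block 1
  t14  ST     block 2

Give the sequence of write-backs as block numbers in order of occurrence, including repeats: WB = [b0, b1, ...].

  0 | R B3 → L1 miss [-]
  1 | W B4 → L0 miss [D]
  2 | R B4 → L0 hit [D]
  3 | W B2 → L0 miss wb→B4 [D]
  4 | W B2 → L0 hit [D]
  5 | R B2 → L0 hit [D]
  6 | W B1 → L1 miss [D]
  7 | R B4 → L0 miss wb→B2 [-]
  8 | R B1 → L1 hit [D]
  9 | R B4 → L0 hit [-]
  10 | W B4 → L0 hit [D]
  11 | R B4 → L0 hit [D]
  12 | R B1 → L1 hit [D]
  13 | R B1 → L1 hit [D]
  14 | W B2 → L0 miss wb→B4 [D]

WB = [4, 2, 4]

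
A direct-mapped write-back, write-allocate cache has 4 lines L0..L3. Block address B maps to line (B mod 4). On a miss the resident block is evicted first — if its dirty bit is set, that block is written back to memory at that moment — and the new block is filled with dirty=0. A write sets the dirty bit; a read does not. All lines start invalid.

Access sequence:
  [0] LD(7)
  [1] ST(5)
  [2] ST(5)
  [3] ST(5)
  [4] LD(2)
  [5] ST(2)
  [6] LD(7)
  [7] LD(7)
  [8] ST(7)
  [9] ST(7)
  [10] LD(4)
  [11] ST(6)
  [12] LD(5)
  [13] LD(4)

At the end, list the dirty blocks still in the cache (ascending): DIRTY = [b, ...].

DIRTY = [5, 6, 7]

0: R B7 → L3 miss [-]
1: W B5 → L1 miss [D]
2: W B5 → L1 hit [D]
3: W B5 → L1 hit [D]
4: R B2 → L2 miss [-]
5: W B2 → L2 hit [D]
6: R B7 → L3 hit [-]
7: R B7 → L3 hit [-]
8: W B7 → L3 hit [D]
9: W B7 → L3 hit [D]
10: R B4 → L0 miss [-]
11: W B6 → L2 miss wb→B2 [D]
12: R B5 → L1 hit [D]
13: R B4 → L0 hit [-]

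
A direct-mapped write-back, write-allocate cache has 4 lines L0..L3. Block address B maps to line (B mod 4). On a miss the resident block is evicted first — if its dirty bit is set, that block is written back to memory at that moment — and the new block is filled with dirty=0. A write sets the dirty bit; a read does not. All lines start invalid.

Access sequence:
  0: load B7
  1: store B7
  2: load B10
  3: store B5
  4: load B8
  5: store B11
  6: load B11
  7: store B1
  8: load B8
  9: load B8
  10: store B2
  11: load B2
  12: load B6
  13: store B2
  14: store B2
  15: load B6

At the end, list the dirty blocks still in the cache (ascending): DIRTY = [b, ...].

DIRTY = [1, 11]

  0 | R B7 → L3 miss [-]
  1 | W B7 → L3 hit [D]
  2 | R B10 → L2 miss [-]
  3 | W B5 → L1 miss [D]
  4 | R B8 → L0 miss [-]
  5 | W B11 → L3 miss wb→B7 [D]
  6 | R B11 → L3 hit [D]
  7 | W B1 → L1 miss wb→B5 [D]
  8 | R B8 → L0 hit [-]
  9 | R B8 → L0 hit [-]
  10 | W B2 → L2 miss [D]
  11 | R B2 → L2 hit [D]
  12 | R B6 → L2 miss wb→B2 [-]
  13 | W B2 → L2 miss [D]
  14 | W B2 → L2 hit [D]
  15 | R B6 → L2 miss wb→B2 [-]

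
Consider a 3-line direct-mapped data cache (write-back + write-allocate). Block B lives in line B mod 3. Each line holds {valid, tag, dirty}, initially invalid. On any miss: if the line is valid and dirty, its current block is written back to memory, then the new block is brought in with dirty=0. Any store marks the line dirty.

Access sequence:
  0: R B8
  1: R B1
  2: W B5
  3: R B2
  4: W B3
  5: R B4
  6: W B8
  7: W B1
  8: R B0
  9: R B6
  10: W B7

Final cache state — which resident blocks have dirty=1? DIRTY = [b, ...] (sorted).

DIRTY = [7, 8]

0: R B8 -> L2 miss  d=-]
1: R B1 -> L1 miss  d=-]
2: W B5 -> L2 miss  d=D]
3: R B2 -> L2 miss wb->B5  d=-]
4: W B3 -> L0 miss  d=D]
5: R B4 -> L1 miss  d=-]
6: W B8 -> L2 miss  d=D]
7: W B1 -> L1 miss  d=D]
8: R B0 -> L0 miss wb->B3  d=-]
9: R B6 -> L0 miss  d=-]
10: W B7 -> L1 miss wb->B1  d=D]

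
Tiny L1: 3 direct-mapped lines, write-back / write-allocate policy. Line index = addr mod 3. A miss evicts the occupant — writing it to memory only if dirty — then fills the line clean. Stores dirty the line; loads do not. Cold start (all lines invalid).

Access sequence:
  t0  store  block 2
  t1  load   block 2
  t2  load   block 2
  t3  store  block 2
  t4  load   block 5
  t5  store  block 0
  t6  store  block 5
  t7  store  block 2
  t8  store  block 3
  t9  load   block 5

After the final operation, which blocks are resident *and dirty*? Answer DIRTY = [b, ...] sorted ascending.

  0 | W B2 → L2 miss [D]
  1 | R B2 → L2 hit [D]
  2 | R B2 → L2 hit [D]
  3 | W B2 → L2 hit [D]
  4 | R B5 → L2 miss wb→B2 [-]
  5 | W B0 → L0 miss [D]
  6 | W B5 → L2 hit [D]
  7 | W B2 → L2 miss wb→B5 [D]
  8 | W B3 → L0 miss wb→B0 [D]
  9 | R B5 → L2 miss wb→B2 [-]

DIRTY = [3]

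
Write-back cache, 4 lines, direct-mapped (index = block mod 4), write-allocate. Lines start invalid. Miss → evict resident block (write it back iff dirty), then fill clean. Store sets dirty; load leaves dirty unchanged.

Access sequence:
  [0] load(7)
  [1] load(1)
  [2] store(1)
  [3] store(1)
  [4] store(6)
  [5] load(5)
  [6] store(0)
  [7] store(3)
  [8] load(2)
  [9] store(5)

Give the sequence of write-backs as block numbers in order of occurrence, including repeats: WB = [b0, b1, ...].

WB = [1, 6]

0: R B7 -> L3 miss  d=-]
1: R B1 -> L1 miss  d=-]
2: W B1 -> L1 hit  d=D]
3: W B1 -> L1 hit  d=D]
4: W B6 -> L2 miss  d=D]
5: R B5 -> L1 miss wb->B1  d=-]
6: W B0 -> L0 miss  d=D]
7: W B3 -> L3 miss  d=D]
8: R B2 -> L2 miss wb->B6  d=-]
9: W B5 -> L1 hit  d=D]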